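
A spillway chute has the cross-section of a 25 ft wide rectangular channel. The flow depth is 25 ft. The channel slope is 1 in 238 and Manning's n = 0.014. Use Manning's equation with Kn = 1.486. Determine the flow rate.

Flow area A = b·y = 25 × 25 = 625 ft². Wetted perimeter P = b + 2y = 25 + 2×25 = 75 ft.
Hydraulic radius R = A/P = 625/75 = 8.333 ft.
Manning's equation: Q = (1.486/n) A R^(2/3) S^(1/2) = (1.486/0.014) × 625 × 8.333^(2/3) × 0.004202^(1/2) = 17700 ft³/s.

Q = 17700 ft³/s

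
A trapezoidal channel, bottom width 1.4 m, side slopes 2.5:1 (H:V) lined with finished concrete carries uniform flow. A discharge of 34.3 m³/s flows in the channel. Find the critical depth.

y_c = 1.82 m

At critical depth, Q² T / (g A³) = 1, i.e. A³/T = Q²/g = 34.3²/9.81 = 119.9.
At y = 2.19 m: A³/T = 276.4 — over.
At y = 1.41 m: A³/T = 39.63 — short.
At y = 1.82 m: A³/T = 120.9 — ≈ 119.9.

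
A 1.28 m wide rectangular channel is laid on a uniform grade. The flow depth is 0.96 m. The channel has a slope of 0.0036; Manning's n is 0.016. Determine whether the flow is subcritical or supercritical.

Flow area A = b·y = 1.28 × 0.96 = 1.229 m². Wetted perimeter P = b + 2y = 1.28 + 2×0.96 = 3.2 m.
Hydraulic radius R = A/P = 1.229/3.2 = 0.384 m.
V = (1/n) R^(2/3) √S = (1/0.016) × 0.384^(2/3) × √0.0036 = 1.981 m/s. Hydraulic depth D_h = A/T = 1.229/1.28 = 0.96 m.
Froude number Fr = V/√(g·D_h) = 1.981/√(9.81×0.96) = 0.646, which is less than 1, so the flow is subcritical.

subcritical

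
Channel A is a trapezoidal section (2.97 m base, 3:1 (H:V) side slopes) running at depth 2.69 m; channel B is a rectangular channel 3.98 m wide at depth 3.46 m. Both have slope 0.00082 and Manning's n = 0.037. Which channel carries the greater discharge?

Channel A: With bottom width b = 2.97 m and side slope z = 3: A = (b + zy)y = (2.97 + 3×2.69)×2.69 = 29.7 m²; P = b + 2y√(1+z²) = 2.97 + 2×2.69×3.162 = 19.98 m. Hydraulic radius R = A/P = 29.7/19.98 = 1.486 m. Q_A = (1/0.037)·29.7·1.486^(2/3)·√0.00082 = 29.93 m³/s.
Channel B: Flow area A = b·y = 3.98 × 3.46 = 13.77 m². Wetted perimeter P = b + 2y = 3.98 + 2×3.46 = 10.9 m. Hydraulic radius R = A/P = 13.77/10.9 = 1.263 m. Q_B = (1/0.037)·13.77·1.263^(2/3)·√0.00082 = 12.46 m³/s.
Q_A = 29.93 m³/s vs Q_B = 12.46 m³/s, so channel A carries more.

channel A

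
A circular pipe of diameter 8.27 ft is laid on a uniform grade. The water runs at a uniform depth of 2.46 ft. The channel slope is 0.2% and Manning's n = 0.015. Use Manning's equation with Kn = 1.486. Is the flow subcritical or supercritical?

For a circular section of diameter D = 8.27 ft at depth y = 2.46 ft, the central angle is θ = 2 arccos(1 − 2y/D) = 2.307 rad. Then A = (D²/8)(θ − sin θ) = 13.39 ft² and P = Dθ/2 = 9.541 ft.
Hydraulic radius R = A/P = 13.39/9.541 = 1.404 ft.
V = (1.486/n) R^(2/3) √S = (1.486/0.015) × 1.404^(2/3) × √0.002 = 5.555 ft/s. Hydraulic depth D_h = A/T = 13.39/7.561 = 1.771 ft.
Froude number Fr = V/√(g·D_h) = 5.555/√(32.2×1.771) = 0.735, which is less than 1, so the flow is subcritical.

subcritical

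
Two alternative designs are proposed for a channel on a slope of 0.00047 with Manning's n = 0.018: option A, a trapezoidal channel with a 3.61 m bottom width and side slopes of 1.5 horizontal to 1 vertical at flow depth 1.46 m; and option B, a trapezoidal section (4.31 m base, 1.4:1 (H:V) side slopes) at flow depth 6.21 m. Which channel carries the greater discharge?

Channel A: With bottom width b = 3.61 m and side slope z = 1.5: A = (b + zy)y = (3.61 + 1.5×1.46)×1.46 = 8.468 m²; P = b + 2y√(1+z²) = 3.61 + 2×1.46×1.803 = 8.874 m. Hydraulic radius R = A/P = 8.468/8.874 = 0.9542 m. Q_A = (1/0.018)·8.468·0.9542^(2/3)·√0.00047 = 9.885 m³/s.
Channel B: With bottom width b = 4.31 m and side slope z = 1.4: A = (b + zy)y = (4.31 + 1.4×6.21)×6.21 = 80.75 m²; P = b + 2y√(1+z²) = 4.31 + 2×6.21×1.72 = 25.68 m. Hydraulic radius R = A/P = 80.75/25.68 = 3.145 m. Q_B = (1/0.018)·80.75·3.145^(2/3)·√0.00047 = 208.8 m³/s.
Q_A = 9.885 m³/s vs Q_B = 208.8 m³/s, so channel B carries more.

channel B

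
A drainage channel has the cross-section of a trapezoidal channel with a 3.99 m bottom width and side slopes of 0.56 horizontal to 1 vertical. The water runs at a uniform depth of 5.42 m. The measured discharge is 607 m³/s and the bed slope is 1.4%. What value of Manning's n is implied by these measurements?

n = 0.013

With bottom width b = 3.99 m and side slope z = 0.56: A = (b + zy)y = (3.99 + 0.56×5.42)×5.42 = 38.08 m²; P = b + 2y√(1+z²) = 3.99 + 2×5.42×1.146 = 16.41 m.
Hydraulic radius R = A/P = 38.08/16.41 = 2.32 m.
Rearranging Manning's equation: n = (1/Q) A R^(2/3) S^(1/2) = (1/607) × 38.08 × 2.32^(2/3) × √0.014 = 0.013.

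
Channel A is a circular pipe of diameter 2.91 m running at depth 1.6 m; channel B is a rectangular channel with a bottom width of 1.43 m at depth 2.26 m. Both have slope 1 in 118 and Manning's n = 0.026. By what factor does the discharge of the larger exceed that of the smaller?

Channel A: For a circular section of diameter D = 2.91 m at depth y = 1.6 m, the central angle is θ = 2 arccos(1 − 2y/D) = 3.341 rad. Then A = (D²/8)(θ − sin θ) = 3.747 m² and P = Dθ/2 = 4.861 m. Hydraulic radius R = A/P = 3.747/4.861 = 0.7707 m. Q_A = (1/0.026)·3.747·0.7707^(2/3)·√0.008475 = 11.15 m³/s.
Channel B: Flow area A = b·y = 1.43 × 2.26 = 3.232 m². Wetted perimeter P = b + 2y = 1.43 + 2×2.26 = 5.95 m. Hydraulic radius R = A/P = 3.232/5.95 = 0.5432 m. Q_B = (1/0.026)·3.232·0.5432^(2/3)·√0.008475 = 7.618 m³/s.
The larger discharge is 11.15 m³/s and the smaller is 7.618 m³/s; the ratio is 1.46.

1.46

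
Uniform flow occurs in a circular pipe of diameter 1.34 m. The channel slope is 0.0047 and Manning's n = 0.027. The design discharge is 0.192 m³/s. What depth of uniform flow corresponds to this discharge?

y_n = 0.302 m

Manning's equation rearranged: A R^(2/3) = nQ / (1·√S) = 0.027 × 0.192 / (√0.0047) = 0.07562.
At y = 0.214 m: A R^(2/3) = 0.03763 — short.
At y = 0.302 m: A R^(2/3) = 0.07578 — close enough.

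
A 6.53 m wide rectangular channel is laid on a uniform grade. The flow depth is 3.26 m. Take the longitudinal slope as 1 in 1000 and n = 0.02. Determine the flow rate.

Q = 46.6 m³/s

Flow area A = b·y = 6.53 × 3.26 = 21.29 m². Wetted perimeter P = b + 2y = 6.53 + 2×3.26 = 13.05 m.
Hydraulic radius R = A/P = 21.29/13.05 = 1.631 m.
Manning's equation: Q = (1/n) A R^(2/3) S^(1/2) = (1/0.02) × 21.29 × 1.631^(2/3) × 0.001^(1/2) = 46.6 m³/s.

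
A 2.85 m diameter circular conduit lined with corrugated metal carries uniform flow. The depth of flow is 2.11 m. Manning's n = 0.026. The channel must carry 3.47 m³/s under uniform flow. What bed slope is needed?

For a circular section of diameter D = 2.85 m at depth y = 2.11 m, the central angle is θ = 2 arccos(1 − 2y/D) = 4.145 rad. Then A = (D²/8)(θ − sin θ) = 5.064 m² and P = Dθ/2 = 5.906 m.
Hydraulic radius R = A/P = 5.064/5.906 = 0.8574 m.
From Manning's equation, S = [nQ / (1 A R^(2/3))]² = [0.026 × 3.47 / (1 × 5.064 × 0.8574^(2/3))]² = 0.00039.

S = 0.00039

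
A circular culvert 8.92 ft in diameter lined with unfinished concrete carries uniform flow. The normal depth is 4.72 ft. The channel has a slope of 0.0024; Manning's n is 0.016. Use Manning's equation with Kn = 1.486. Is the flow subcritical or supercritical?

subcritical

For a circular section of diameter D = 8.92 ft at depth y = 4.72 ft, the central angle is θ = 2 arccos(1 − 2y/D) = 3.258 rad. Then A = (D²/8)(θ − sin θ) = 33.56 ft² and P = Dθ/2 = 14.53 ft.
Hydraulic radius R = A/P = 33.56/14.53 = 2.31 ft.
V = (1.486/n) R^(2/3) √S = (1.486/0.016) × 2.31^(2/3) × √0.0024 = 7.95 ft/s. Hydraulic depth D_h = A/T = 33.56/8.905 = 3.769 ft.
Froude number Fr = V/√(g·D_h) = 7.95/√(32.2×3.769) = 0.722, which is less than 1, so the flow is subcritical.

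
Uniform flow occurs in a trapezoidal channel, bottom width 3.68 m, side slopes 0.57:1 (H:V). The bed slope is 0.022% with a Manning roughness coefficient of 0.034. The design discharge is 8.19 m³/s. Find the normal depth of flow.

Manning's equation rearranged: A R^(2/3) = nQ / (1·√S) = 0.034 × 8.19 / (√0.00022) = 18.77.
Trying y = 2.26 m: A R^(2/3) = 13.13 — too small.
Trying y = 2.78 m: A R^(2/3) = 18.77 — close enough.

y_n = 2.78 m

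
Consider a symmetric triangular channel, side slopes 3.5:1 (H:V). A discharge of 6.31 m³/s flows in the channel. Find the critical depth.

At critical depth, Q² T / (g A³) = 1, i.e. A³/T = Q²/g = 6.31²/9.81 = 4.059.
Try y = 0.738 m: A³/T = 1.341 — low.
Try y = 0.921 m: A³/T = 4.059 — close enough.

y_c = 0.921 m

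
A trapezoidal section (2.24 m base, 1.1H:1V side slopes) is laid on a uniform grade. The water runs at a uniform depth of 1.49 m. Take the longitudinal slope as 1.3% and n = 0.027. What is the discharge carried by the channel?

Q = 22.2 m³/s

With bottom width b = 2.24 m and side slope z = 1.1: A = (b + zy)y = (2.24 + 1.1×1.49)×1.49 = 5.78 m²; P = b + 2y√(1+z²) = 2.24 + 2×1.49×1.487 = 6.67 m.
Hydraulic radius R = A/P = 5.78/6.67 = 0.8665 m.
Manning's equation: Q = (1/n) A R^(2/3) S^(1/2) = (1/0.027) × 5.78 × 0.8665^(2/3) × 0.013^(1/2) = 22.2 m³/s.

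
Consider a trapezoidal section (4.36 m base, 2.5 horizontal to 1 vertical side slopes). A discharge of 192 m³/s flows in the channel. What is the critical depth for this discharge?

At critical depth, Q² T / (g A³) = 1, i.e. A³/T = Q²/g = 192²/9.81 = 3758.
Try y = 2.58 m: A³/T = 1257 — too small.
Try y = 3.64 m: A³/T = 5213 — too large.
Try y = 3.37 m: A³/T = 3771 — close enough.

y_c = 3.37 m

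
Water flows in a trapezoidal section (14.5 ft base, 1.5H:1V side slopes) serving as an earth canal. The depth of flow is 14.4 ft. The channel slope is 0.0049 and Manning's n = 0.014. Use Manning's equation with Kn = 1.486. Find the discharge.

Q = 15200 ft³/s

With bottom width b = 14.5 ft and side slope z = 1.5: A = (b + zy)y = (14.5 + 1.5×14.4)×14.4 = 519.8 ft²; P = b + 2y√(1+z²) = 14.5 + 2×14.4×1.803 = 66.42 ft.
Hydraulic radius R = A/P = 519.8/66.42 = 7.827 ft.
Manning's equation: Q = (1.486/n) A R^(2/3) S^(1/2) = (1.486/0.014) × 519.8 × 7.827^(2/3) × 0.0049^(1/2) = 15200 ft³/s.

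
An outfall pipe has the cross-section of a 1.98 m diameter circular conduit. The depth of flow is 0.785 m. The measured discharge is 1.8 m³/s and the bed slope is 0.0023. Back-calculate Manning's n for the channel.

n = 0.017

For a circular section of diameter D = 1.98 m at depth y = 0.785 m, the central angle is θ = 2 arccos(1 − 2y/D) = 2.724 rad. Then A = (D²/8)(θ − sin θ) = 1.137 m² and P = Dθ/2 = 2.697 m.
Hydraulic radius R = A/P = 1.137/2.697 = 0.4214 m.
Rearranging Manning's equation: n = (1/Q) A R^(2/3) S^(1/2) = (1/1.8) × 1.137 × 0.4214^(2/3) × √0.0023 = 0.017.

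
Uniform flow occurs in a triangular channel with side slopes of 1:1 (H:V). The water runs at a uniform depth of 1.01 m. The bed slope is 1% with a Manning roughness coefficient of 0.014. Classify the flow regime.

supercritical

For a triangular section with side slope z = 1: A = zy² = 1×1.01² = 1.02 m²; P = 2y√(1+z²) = 2×1.01×1.414 = 2.857 m.
Hydraulic radius R = A/P = 1.02/2.857 = 0.3571 m.
V = (1/n) R^(2/3) √S = (1/0.014) × 0.3571^(2/3) × √0.01 = 3.595 m/s. Hydraulic depth D_h = A/T = 1.02/2.02 = 0.505 m.
Froude number Fr = V/√(g·D_h) = 3.595/√(9.81×0.505) = 1.62, which is greater than 1, so the flow is supercritical.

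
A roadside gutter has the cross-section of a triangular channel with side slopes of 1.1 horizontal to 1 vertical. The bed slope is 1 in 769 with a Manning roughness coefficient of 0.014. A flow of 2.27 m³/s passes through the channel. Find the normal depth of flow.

Manning's equation rearranged: A R^(2/3) = nQ / (1·√S) = 0.014 × 2.27 / (√0.0013) = 0.8813.
At y = 1.05 m: A R^(2/3) = 0.6457 — low.
At y = 1.45 m: A R^(2/3) = 1.527 — high.
At y = 1.18 m: A R^(2/3) = 0.8814 — ≈ 0.8813.

y_n = 1.18 m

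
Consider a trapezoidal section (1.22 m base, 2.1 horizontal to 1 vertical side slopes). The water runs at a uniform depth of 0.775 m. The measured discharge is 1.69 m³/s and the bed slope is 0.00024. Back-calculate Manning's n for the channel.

With bottom width b = 1.22 m and side slope z = 2.1: A = (b + zy)y = (1.22 + 2.1×0.775)×0.775 = 2.207 m²; P = b + 2y√(1+z²) = 1.22 + 2×0.775×2.326 = 4.825 m.
Hydraulic radius R = A/P = 2.207/4.825 = 0.4574 m.
Rearranging Manning's equation: n = (1/Q) A R^(2/3) S^(1/2) = (1/1.69) × 2.207 × 0.4574^(2/3) × √0.00024 = 0.012.

n = 0.012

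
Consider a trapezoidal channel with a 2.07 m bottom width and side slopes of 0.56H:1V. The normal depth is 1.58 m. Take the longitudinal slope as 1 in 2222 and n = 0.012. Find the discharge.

With bottom width b = 2.07 m and side slope z = 0.56: A = (b + zy)y = (2.07 + 0.56×1.58)×1.58 = 4.669 m²; P = b + 2y√(1+z²) = 2.07 + 2×1.58×1.146 = 5.692 m.
Hydraulic radius R = A/P = 4.669/5.692 = 0.8202 m.
Manning's equation: Q = (1/n) A R^(2/3) S^(1/2) = (1/0.012) × 4.669 × 0.8202^(2/3) × 0.00045^(1/2) = 7.23 m³/s.

Q = 7.23 m³/s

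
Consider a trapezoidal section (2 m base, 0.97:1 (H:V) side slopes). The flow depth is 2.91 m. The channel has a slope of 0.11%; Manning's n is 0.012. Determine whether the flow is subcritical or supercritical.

With bottom width b = 2 m and side slope z = 0.97: A = (b + zy)y = (2 + 0.97×2.91)×2.91 = 14.03 m²; P = b + 2y√(1+z²) = 2 + 2×2.91×1.393 = 10.11 m.
Hydraulic radius R = A/P = 14.03/10.11 = 1.388 m.
V = (1/n) R^(2/3) √S = (1/0.012) × 1.388^(2/3) × √0.0011 = 3.44 m/s. Hydraulic depth D_h = A/T = 14.03/7.645 = 1.836 m.
Froude number Fr = V/√(g·D_h) = 3.44/√(9.81×1.836) = 0.811, which is less than 1, so the flow is subcritical.

subcritical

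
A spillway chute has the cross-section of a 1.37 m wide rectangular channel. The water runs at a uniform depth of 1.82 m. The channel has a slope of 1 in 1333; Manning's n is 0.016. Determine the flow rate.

Q = 2.68 m³/s

Flow area A = b·y = 1.37 × 1.82 = 2.493 m². Wetted perimeter P = b + 2y = 1.37 + 2×1.82 = 5.01 m.
Hydraulic radius R = A/P = 2.493/5.01 = 0.4977 m.
Manning's equation: Q = (1/n) A R^(2/3) S^(1/2) = (1/0.016) × 2.493 × 0.4977^(2/3) × 0.0007502^(1/2) = 2.68 m³/s.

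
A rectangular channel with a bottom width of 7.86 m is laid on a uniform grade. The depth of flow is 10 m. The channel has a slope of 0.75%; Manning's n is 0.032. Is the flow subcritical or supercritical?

Flow area A = b·y = 7.86 × 10 = 78.6 m². Wetted perimeter P = b + 2y = 7.86 + 2×10 = 27.86 m.
Hydraulic radius R = A/P = 78.6/27.86 = 2.821 m.
V = (1/n) R^(2/3) √S = (1/0.032) × 2.821^(2/3) × √0.0075 = 5.403 m/s. Hydraulic depth D_h = A/T = 78.6/7.86 = 10 m.
Froude number Fr = V/√(g·D_h) = 5.403/√(9.81×10) = 0.546, which is less than 1, so the flow is subcritical.

subcritical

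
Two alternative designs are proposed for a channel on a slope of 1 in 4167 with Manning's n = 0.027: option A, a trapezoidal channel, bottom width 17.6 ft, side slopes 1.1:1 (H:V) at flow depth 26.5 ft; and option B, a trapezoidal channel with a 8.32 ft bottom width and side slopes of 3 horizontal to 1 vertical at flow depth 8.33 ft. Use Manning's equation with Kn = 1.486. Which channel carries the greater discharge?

channel A

Channel A: With bottom width b = 17.6 ft and side slope z = 1.1: A = (b + zy)y = (17.6 + 1.1×26.5)×26.5 = 1239 ft²; P = b + 2y√(1+z²) = 17.6 + 2×26.5×1.487 = 96.39 ft. Hydraulic radius R = A/P = 1239/96.39 = 12.85 ft. Q_A = (1.486/0.027)·1239·12.85^(2/3)·√0.00024 = 5796 ft³/s.
Channel B: With bottom width b = 8.32 ft and side slope z = 3: A = (b + zy)y = (8.32 + 3×8.33)×8.33 = 277.5 ft²; P = b + 2y√(1+z²) = 8.32 + 2×8.33×3.162 = 61 ft. Hydraulic radius R = A/P = 277.5/61 = 4.548 ft. Q_B = (1.486/0.027)·277.5·4.548^(2/3)·√0.00024 = 649.4 ft³/s.
Q_A = 5796 ft³/s vs Q_B = 649.4 ft³/s, so channel A carries more.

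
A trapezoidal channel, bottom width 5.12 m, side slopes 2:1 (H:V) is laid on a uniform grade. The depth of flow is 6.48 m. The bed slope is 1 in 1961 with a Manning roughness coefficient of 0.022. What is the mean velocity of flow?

With bottom width b = 5.12 m and side slope z = 2: A = (b + zy)y = (5.12 + 2×6.48)×6.48 = 117.2 m²; P = b + 2y√(1+z²) = 5.12 + 2×6.48×2.236 = 34.1 m.
Hydraulic radius R = A/P = 117.2/34.1 = 3.436 m.
From Manning's equation, V = (1/n) R^(2/3) S^(1/2) = (1/0.022) × 3.436^(2/3) × 0.0005099^(1/2) = 2.34 m/s.

V = 2.34 m/s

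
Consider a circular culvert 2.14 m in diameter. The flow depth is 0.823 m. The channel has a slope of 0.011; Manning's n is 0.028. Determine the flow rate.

Q = 2.78 m³/s

For a circular section of diameter D = 2.14 m at depth y = 0.823 m, the central angle is θ = 2 arccos(1 − 2y/D) = 2.676 rad. Then A = (D²/8)(θ − sin θ) = 1.275 m² and P = Dθ/2 = 2.863 m.
Hydraulic radius R = A/P = 1.275/2.863 = 0.4452 m.
Manning's equation: Q = (1/n) A R^(2/3) S^(1/2) = (1/0.028) × 1.275 × 0.4452^(2/3) × 0.011^(1/2) = 2.78 m³/s.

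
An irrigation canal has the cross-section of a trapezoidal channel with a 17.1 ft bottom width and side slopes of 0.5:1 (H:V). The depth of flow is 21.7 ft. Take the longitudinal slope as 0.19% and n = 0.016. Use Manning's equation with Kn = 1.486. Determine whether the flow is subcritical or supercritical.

subcritical

With bottom width b = 17.1 ft and side slope z = 0.5: A = (b + zy)y = (17.1 + 0.5×21.7)×21.7 = 606.5 ft²; P = b + 2y√(1+z²) = 17.1 + 2×21.7×1.118 = 65.62 ft.
Hydraulic radius R = A/P = 606.5/65.62 = 9.242 ft.
V = (1.486/n) R^(2/3) √S = (1.486/0.016) × 9.242^(2/3) × √0.0019 = 17.83 ft/s. Hydraulic depth D_h = A/T = 606.5/38.8 = 15.63 ft.
Froude number Fr = V/√(g·D_h) = 17.83/√(32.2×15.63) = 0.795, which is less than 1, so the flow is subcritical.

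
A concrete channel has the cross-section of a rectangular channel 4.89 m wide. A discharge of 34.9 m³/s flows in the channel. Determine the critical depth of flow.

y_c = 1.73 m

For a rectangular channel, critical depth y_c = (q²/g)^(1/3) where q = Q/b = 34.9/4.89 = 7.137 m²/s.
So y_c = (7.137²/9.81)^(1/3) = 1.73 m.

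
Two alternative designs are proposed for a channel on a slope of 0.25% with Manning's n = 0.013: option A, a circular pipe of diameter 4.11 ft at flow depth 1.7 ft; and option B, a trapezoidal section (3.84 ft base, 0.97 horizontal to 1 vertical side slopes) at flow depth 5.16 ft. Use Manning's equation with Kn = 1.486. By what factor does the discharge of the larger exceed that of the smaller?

Channel A: For a circular section of diameter D = 4.11 ft at depth y = 1.7 ft, the central angle is θ = 2 arccos(1 − 2y/D) = 2.794 rad. Then A = (D²/8)(θ − sin θ) = 5.182 ft² and P = Dθ/2 = 5.742 ft. Hydraulic radius R = A/P = 5.182/5.742 = 0.9024 ft. Q_A = (1.486/0.013)·5.182·0.9024^(2/3)·√0.0025 = 27.66 ft³/s.
Channel B: With bottom width b = 3.84 ft and side slope z = 0.97: A = (b + zy)y = (3.84 + 0.97×5.16)×5.16 = 45.64 ft²; P = b + 2y√(1+z²) = 3.84 + 2×5.16×1.393 = 18.22 ft. Hydraulic radius R = A/P = 45.64/18.22 = 2.505 ft. Q_B = (1.486/0.013)·45.64·2.505^(2/3)·√0.0025 = 481.2 ft³/s.
The larger discharge is 481.2 ft³/s and the smaller is 27.66 ft³/s; the ratio is 17.4.

17.4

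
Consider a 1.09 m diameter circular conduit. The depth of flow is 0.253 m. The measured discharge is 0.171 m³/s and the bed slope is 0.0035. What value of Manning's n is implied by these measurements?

n = 0.016

For a circular section of diameter D = 1.09 m at depth y = 0.253 m, the central angle is θ = 2 arccos(1 − 2y/D) = 2.011 rad. Then A = (D²/8)(θ − sin θ) = 0.1642 m² and P = Dθ/2 = 1.096 m.
Hydraulic radius R = A/P = 0.1642/1.096 = 0.1499 m.
Rearranging Manning's equation: n = (1/Q) A R^(2/3) S^(1/2) = (1/0.171) × 0.1642 × 0.1499^(2/3) × √0.0035 = 0.016.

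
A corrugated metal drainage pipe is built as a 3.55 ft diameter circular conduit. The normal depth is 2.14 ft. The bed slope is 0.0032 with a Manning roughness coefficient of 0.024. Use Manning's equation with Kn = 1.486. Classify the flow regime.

subcritical

For a circular section of diameter D = 3.55 ft at depth y = 2.14 ft, the central angle is θ = 2 arccos(1 − 2y/D) = 3.556 rad. Then A = (D²/8)(θ − sin θ) = 6.236 ft² and P = Dθ/2 = 6.312 ft.
Hydraulic radius R = A/P = 6.236/6.312 = 0.988 ft.
V = (1.486/n) R^(2/3) √S = (1.486/0.024) × 0.988^(2/3) × √0.0032 = 3.474 ft/s. Hydraulic depth D_h = A/T = 6.236/3.474 = 1.795 ft.
Froude number Fr = V/√(g·D_h) = 3.474/√(32.2×1.795) = 0.457, which is less than 1, so the flow is subcritical.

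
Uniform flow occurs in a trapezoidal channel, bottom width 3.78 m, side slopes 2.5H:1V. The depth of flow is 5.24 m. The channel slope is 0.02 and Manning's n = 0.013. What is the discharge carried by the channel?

With bottom width b = 3.78 m and side slope z = 2.5: A = (b + zy)y = (3.78 + 2.5×5.24)×5.24 = 88.45 m²; P = b + 2y√(1+z²) = 3.78 + 2×5.24×2.693 = 32 m.
Hydraulic radius R = A/P = 88.45/32 = 2.764 m.
Manning's equation: Q = (1/n) A R^(2/3) S^(1/2) = (1/0.013) × 88.45 × 2.764^(2/3) × 0.02^(1/2) = 1900 m³/s.

Q = 1900 m³/s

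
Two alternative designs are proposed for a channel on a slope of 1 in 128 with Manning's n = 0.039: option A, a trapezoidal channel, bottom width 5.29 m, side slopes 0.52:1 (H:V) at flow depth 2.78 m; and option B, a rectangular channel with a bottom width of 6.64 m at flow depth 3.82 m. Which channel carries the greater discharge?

Channel A: With bottom width b = 5.29 m and side slope z = 0.52: A = (b + zy)y = (5.29 + 0.52×2.78)×2.78 = 18.72 m²; P = b + 2y√(1+z²) = 5.29 + 2×2.78×1.127 = 11.56 m. Hydraulic radius R = A/P = 18.72/11.56 = 1.62 m. Q_A = (1/0.039)·18.72·1.62^(2/3)·√0.007812 = 58.54 m³/s.
Channel B: Flow area A = b·y = 6.64 × 3.82 = 25.36 m². Wetted perimeter P = b + 2y = 6.64 + 2×3.82 = 14.28 m. Hydraulic radius R = A/P = 25.36/14.28 = 1.776 m. Q_B = (1/0.039)·25.36·1.776^(2/3)·√0.007812 = 84.31 m³/s.
Q_A = 58.54 m³/s vs Q_B = 84.31 m³/s, so channel B carries more.

channel B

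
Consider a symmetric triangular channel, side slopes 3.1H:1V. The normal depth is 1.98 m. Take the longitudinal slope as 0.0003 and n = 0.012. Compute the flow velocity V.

For a triangular section with side slope z = 3.1: A = zy² = 3.1×1.98² = 12.15 m²; P = 2y√(1+z²) = 2×1.98×3.257 = 12.9 m.
Hydraulic radius R = A/P = 12.15/12.9 = 0.9422 m.
From Manning's equation, V = (1/n) R^(2/3) S^(1/2) = (1/0.012) × 0.9422^(2/3) × 0.0003^(1/2) = 1.39 m/s.

V = 1.39 m/s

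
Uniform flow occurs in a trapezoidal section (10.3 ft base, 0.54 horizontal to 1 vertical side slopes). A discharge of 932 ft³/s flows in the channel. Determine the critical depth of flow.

At critical depth, Q² T / (g A³) = 1, i.e. A³/T = Q²/g = 932²/32.2 = 26980.
At y = 6.23 ft: A³/T = 36230 — high.
At y = 5.7 ft: A³/T = 26940 — close enough.

y_c = 5.7 ft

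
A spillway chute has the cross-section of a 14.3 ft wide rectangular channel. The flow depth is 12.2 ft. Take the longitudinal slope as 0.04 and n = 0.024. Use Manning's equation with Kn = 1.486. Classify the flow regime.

Flow area A = b·y = 14.3 × 12.2 = 174.5 ft². Wetted perimeter P = b + 2y = 14.3 + 2×12.2 = 38.7 ft.
Hydraulic radius R = A/P = 174.5/38.7 = 4.508 ft.
V = (1.486/n) R^(2/3) √S = (1.486/0.024) × 4.508^(2/3) × √0.04 = 33.79 ft/s. Hydraulic depth D_h = A/T = 174.5/14.3 = 12.2 ft.
Froude number Fr = V/√(g·D_h) = 33.79/√(32.2×12.2) = 1.7, which is greater than 1, so the flow is supercritical.

supercritical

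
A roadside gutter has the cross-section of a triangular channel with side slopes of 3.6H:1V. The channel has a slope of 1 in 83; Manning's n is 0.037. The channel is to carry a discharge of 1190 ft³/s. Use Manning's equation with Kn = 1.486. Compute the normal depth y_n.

Manning's equation rearranged: A R^(2/3) = nQ / (1.486·√S) = 0.037 × 1190 / (1.486 × √0.01205) = 269.9.
Trying y = 7.16 ft: A R^(2/3) = 421.3 — high.
Trying y = 4.21 ft: A R^(2/3) = 102.2 — low.
Trying y = 6.06 ft: A R^(2/3) = 270.1 — ≈ 269.9.

y_n = 6.06 ft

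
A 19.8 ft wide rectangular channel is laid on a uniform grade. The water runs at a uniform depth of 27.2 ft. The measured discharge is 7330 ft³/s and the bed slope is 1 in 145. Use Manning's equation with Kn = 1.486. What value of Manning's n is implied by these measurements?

n = 0.034

Flow area A = b·y = 19.8 × 27.2 = 538.6 ft². Wetted perimeter P = b + 2y = 19.8 + 2×27.2 = 74.2 ft.
Hydraulic radius R = A/P = 538.6/74.2 = 7.258 ft.
Rearranging Manning's equation: n = (1.486/Q) A R^(2/3) S^(1/2) = (1.486/7330) × 538.6 × 7.258^(2/3) × √0.006897 = 0.034.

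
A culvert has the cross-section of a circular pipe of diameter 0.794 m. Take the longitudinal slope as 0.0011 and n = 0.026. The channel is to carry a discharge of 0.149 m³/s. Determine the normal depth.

y_n = 0.486 m

Manning's equation rearranged: A R^(2/3) = nQ / (1·√S) = 0.026 × 0.149 / (√0.0011) = 0.1168.
Try y = 0.418 m: A R^(2/3) = 0.09186 — too small.
Try y = 0.486 m: A R^(2/3) = 0.1167 — ≈ 0.1168.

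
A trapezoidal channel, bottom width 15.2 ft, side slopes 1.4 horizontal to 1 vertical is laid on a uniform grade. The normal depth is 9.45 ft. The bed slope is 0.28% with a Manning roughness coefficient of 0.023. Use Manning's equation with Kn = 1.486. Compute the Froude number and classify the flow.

subcritical

With bottom width b = 15.2 ft and side slope z = 1.4: A = (b + zy)y = (15.2 + 1.4×9.45)×9.45 = 268.7 ft²; P = b + 2y√(1+z²) = 15.2 + 2×9.45×1.72 = 47.72 ft.
Hydraulic radius R = A/P = 268.7/47.72 = 5.63 ft.
V = (1.486/n) R^(2/3) √S = (1.486/0.023) × 5.63^(2/3) × √0.0028 = 10.82 ft/s. Hydraulic depth D_h = A/T = 268.7/41.66 = 6.449 ft.
Froude number Fr = V/√(g·D_h) = 10.82/√(32.2×6.449) = 0.751, which is less than 1, so the flow is subcritical.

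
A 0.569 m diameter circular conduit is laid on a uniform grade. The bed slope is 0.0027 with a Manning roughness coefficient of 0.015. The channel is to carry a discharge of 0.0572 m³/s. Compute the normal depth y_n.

Manning's equation rearranged: A R^(2/3) = nQ / (1·√S) = 0.015 × 0.0572 / (√0.0027) = 0.01651.
At y = 0.14 m: A R^(2/3) = 0.009196 — short.
At y = 0.221 m: A R^(2/3) = 0.02212 — over.
At y = 0.189 m: A R^(2/3) = 0.0165 — ≈ 0.01651.

y_n = 0.189 m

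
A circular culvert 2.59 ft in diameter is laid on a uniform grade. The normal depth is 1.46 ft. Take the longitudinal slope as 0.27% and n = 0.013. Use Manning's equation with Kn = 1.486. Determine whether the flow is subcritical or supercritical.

subcritical

For a circular section of diameter D = 2.59 ft at depth y = 1.46 ft, the central angle is θ = 2 arccos(1 − 2y/D) = 3.397 rad. Then A = (D²/8)(θ − sin θ) = 3.06 ft² and P = Dθ/2 = 4.399 ft.
Hydraulic radius R = A/P = 3.06/4.399 = 0.6957 ft.
V = (1.486/n) R^(2/3) √S = (1.486/0.013) × 0.6957^(2/3) × √0.0027 = 4.663 ft/s. Hydraulic depth D_h = A/T = 3.06/2.569 = 1.191 ft.
Froude number Fr = V/√(g·D_h) = 4.663/√(32.2×1.191) = 0.753, which is less than 1, so the flow is subcritical.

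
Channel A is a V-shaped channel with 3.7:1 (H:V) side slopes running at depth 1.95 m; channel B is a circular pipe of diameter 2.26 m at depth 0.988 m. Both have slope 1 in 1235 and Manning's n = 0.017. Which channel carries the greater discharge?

channel A

Channel A: For a triangular section with side slope z = 3.7: A = zy² = 3.7×1.95² = 14.07 m²; P = 2y√(1+z²) = 2×1.95×3.833 = 14.95 m. Hydraulic radius R = A/P = 14.07/14.95 = 0.9412 m. Q_A = (1/0.017)·14.07·0.9412^(2/3)·√0.0008097 = 22.62 m³/s.
Channel B: For a circular section of diameter D = 2.26 m at depth y = 0.988 m, the central angle is θ = 2 arccos(1 − 2y/D) = 2.89 rad. Then A = (D²/8)(θ − sin θ) = 1.686 m² and P = Dθ/2 = 3.265 m. Hydraulic radius R = A/P = 1.686/3.265 = 0.5162 m. Q_B = (1/0.017)·1.686·0.5162^(2/3)·√0.0008097 = 1.816 m³/s.
Q_A = 22.62 m³/s vs Q_B = 1.816 m³/s, so channel A carries more.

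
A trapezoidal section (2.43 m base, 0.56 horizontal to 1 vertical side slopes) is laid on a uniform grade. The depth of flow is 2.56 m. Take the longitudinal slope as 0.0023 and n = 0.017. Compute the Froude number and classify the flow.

subcritical

With bottom width b = 2.43 m and side slope z = 0.56: A = (b + zy)y = (2.43 + 0.56×2.56)×2.56 = 9.891 m²; P = b + 2y√(1+z²) = 2.43 + 2×2.56×1.146 = 8.298 m.
Hydraulic radius R = A/P = 9.891/8.298 = 1.192 m.
V = (1/n) R^(2/3) √S = (1/0.017) × 1.192^(2/3) × √0.0023 = 3.171 m/s. Hydraulic depth D_h = A/T = 9.891/5.297 = 1.867 m.
Froude number Fr = V/√(g·D_h) = 3.171/√(9.81×1.867) = 0.741, which is less than 1, so the flow is subcritical.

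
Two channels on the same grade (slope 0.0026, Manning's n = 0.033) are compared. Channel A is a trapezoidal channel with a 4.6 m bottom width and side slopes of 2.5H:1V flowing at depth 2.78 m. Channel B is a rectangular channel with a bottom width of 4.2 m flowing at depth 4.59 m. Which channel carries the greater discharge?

Channel A: With bottom width b = 4.6 m and side slope z = 2.5: A = (b + zy)y = (4.6 + 2.5×2.78)×2.78 = 32.11 m²; P = b + 2y√(1+z²) = 4.6 + 2×2.78×2.693 = 19.57 m. Hydraulic radius R = A/P = 32.11/19.57 = 1.641 m. Q_A = (1/0.033)·32.11·1.641^(2/3)·√0.0026 = 69.02 m³/s.
Channel B: Flow area A = b·y = 4.2 × 4.59 = 19.28 m². Wetted perimeter P = b + 2y = 4.2 + 2×4.59 = 13.38 m. Hydraulic radius R = A/P = 19.28/13.38 = 1.441 m. Q_B = (1/0.033)·19.28·1.441^(2/3)·√0.0026 = 38 m³/s.
Q_A = 69.02 m³/s vs Q_B = 38 m³/s, so channel A carries more.

channel A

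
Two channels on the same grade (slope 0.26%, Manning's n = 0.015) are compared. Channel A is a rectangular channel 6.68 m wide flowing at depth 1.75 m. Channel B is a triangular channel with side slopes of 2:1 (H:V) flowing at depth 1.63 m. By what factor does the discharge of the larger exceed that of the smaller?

2.98

Channel A: Flow area A = b·y = 6.68 × 1.75 = 11.69 m². Wetted perimeter P = b + 2y = 6.68 + 2×1.75 = 10.18 m. Hydraulic radius R = A/P = 11.69/10.18 = 1.148 m. Q_A = (1/0.015)·11.69·1.148^(2/3)·√0.0026 = 43.58 m³/s.
Channel B: For a triangular section with side slope z = 2: A = zy² = 2×1.63² = 5.314 m²; P = 2y√(1+z²) = 2×1.63×2.236 = 7.29 m. Hydraulic radius R = A/P = 5.314/7.29 = 0.729 m. Q_B = (1/0.015)·5.314·0.729^(2/3)·√0.0026 = 14.63 m³/s.
The larger discharge is 43.58 m³/s and the smaller is 14.63 m³/s; the ratio is 2.98.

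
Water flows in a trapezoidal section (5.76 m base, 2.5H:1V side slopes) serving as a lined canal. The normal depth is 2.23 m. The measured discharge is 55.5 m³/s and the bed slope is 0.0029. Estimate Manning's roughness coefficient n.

With bottom width b = 5.76 m and side slope z = 2.5: A = (b + zy)y = (5.76 + 2.5×2.23)×2.23 = 25.28 m²; P = b + 2y√(1+z²) = 5.76 + 2×2.23×2.693 = 17.77 m.
Hydraulic radius R = A/P = 25.28/17.77 = 1.423 m.
Rearranging Manning's equation: n = (1/Q) A R^(2/3) S^(1/2) = (1/55.5) × 25.28 × 1.423^(2/3) × √0.0029 = 0.031.

n = 0.031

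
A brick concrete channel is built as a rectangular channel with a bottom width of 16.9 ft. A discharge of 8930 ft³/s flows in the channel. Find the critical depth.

For a rectangular channel, critical depth y_c = (q²/g)^(1/3) where q = Q/b = 8930/16.9 = 528.4 ft²/s.
So y_c = (528.4²/32.2)^(1/3) = 20.5 ft.

y_c = 20.5 ft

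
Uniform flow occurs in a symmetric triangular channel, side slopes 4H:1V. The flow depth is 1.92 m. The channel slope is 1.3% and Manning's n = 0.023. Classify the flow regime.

supercritical

For a triangular section with side slope z = 4: A = zy² = 4×1.92² = 14.75 m²; P = 2y√(1+z²) = 2×1.92×4.123 = 15.83 m.
Hydraulic radius R = A/P = 14.75/15.83 = 0.9313 m.
V = (1/n) R^(2/3) √S = (1/0.023) × 0.9313^(2/3) × √0.013 = 4.728 m/s. Hydraulic depth D_h = A/T = 14.75/15.36 = 0.96 m.
Froude number Fr = V/√(g·D_h) = 4.728/√(9.81×0.96) = 1.54, which is greater than 1, so the flow is supercritical.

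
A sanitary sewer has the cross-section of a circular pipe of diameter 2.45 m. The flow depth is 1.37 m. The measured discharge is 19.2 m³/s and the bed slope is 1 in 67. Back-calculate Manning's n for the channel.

For a circular section of diameter D = 2.45 m at depth y = 1.37 m, the central angle is θ = 2 arccos(1 − 2y/D) = 3.379 rad. Then A = (D²/8)(θ − sin θ) = 2.712 m² and P = Dθ/2 = 4.139 m.
Hydraulic radius R = A/P = 2.712/4.139 = 0.6551 m.
Rearranging Manning's equation: n = (1/Q) A R^(2/3) S^(1/2) = (1/19.2) × 2.712 × 0.6551^(2/3) × √0.01493 = 0.013.

n = 0.013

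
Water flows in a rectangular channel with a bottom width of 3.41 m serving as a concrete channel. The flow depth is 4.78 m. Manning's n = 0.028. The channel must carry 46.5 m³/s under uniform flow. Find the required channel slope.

Flow area A = b·y = 3.41 × 4.78 = 16.3 m². Wetted perimeter P = b + 2y = 3.41 + 2×4.78 = 12.97 m.
Hydraulic radius R = A/P = 16.3/12.97 = 1.257 m.
From Manning's equation, S = [nQ / (1 A R^(2/3))]² = [0.028 × 46.5 / (1 × 16.3 × 1.257^(2/3))]² = 0.0047.

S = 0.0047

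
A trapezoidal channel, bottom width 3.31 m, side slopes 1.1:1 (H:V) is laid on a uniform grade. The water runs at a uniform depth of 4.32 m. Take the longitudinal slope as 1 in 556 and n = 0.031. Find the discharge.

Q = 79.5 m³/s

With bottom width b = 3.31 m and side slope z = 1.1: A = (b + zy)y = (3.31 + 1.1×4.32)×4.32 = 34.83 m²; P = b + 2y√(1+z²) = 3.31 + 2×4.32×1.487 = 16.15 m.
Hydraulic radius R = A/P = 34.83/16.15 = 2.156 m.
Manning's equation: Q = (1/n) A R^(2/3) S^(1/2) = (1/0.031) × 34.83 × 2.156^(2/3) × 0.001799^(1/2) = 79.5 m³/s.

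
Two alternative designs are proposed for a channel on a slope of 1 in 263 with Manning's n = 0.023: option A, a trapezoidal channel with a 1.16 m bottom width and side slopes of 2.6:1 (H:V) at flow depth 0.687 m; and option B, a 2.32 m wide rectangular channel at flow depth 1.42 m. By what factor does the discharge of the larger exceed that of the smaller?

Channel A: With bottom width b = 1.16 m and side slope z = 2.6: A = (b + zy)y = (1.16 + 2.6×0.687)×0.687 = 2.024 m²; P = b + 2y√(1+z²) = 1.16 + 2×0.687×2.786 = 4.988 m. Hydraulic radius R = A/P = 2.024/4.988 = 0.4058 m. Q_A = (1/0.023)·2.024·0.4058^(2/3)·√0.003802 = 2.974 m³/s.
Channel B: Flow area A = b·y = 2.32 × 1.42 = 3.294 m². Wetted perimeter P = b + 2y = 2.32 + 2×1.42 = 5.16 m. Hydraulic radius R = A/P = 3.294/5.16 = 0.6384 m. Q_B = (1/0.023)·3.294·0.6384^(2/3)·√0.003802 = 6.549 m³/s.
The larger discharge is 6.549 m³/s and the smaller is 2.974 m³/s; the ratio is 2.2.

2.2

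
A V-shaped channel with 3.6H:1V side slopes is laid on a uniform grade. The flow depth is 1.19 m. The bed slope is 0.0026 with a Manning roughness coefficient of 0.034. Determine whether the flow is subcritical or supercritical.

subcritical

For a triangular section with side slope z = 3.6: A = zy² = 3.6×1.19² = 5.098 m²; P = 2y√(1+z²) = 2×1.19×3.736 = 8.892 m.
Hydraulic radius R = A/P = 5.098/8.892 = 0.5733 m.
V = (1/n) R^(2/3) √S = (1/0.034) × 0.5733^(2/3) × √0.0026 = 1.035 m/s. Hydraulic depth D_h = A/T = 5.098/8.568 = 0.595 m.
Froude number Fr = V/√(g·D_h) = 1.035/√(9.81×0.595) = 0.428, which is less than 1, so the flow is subcritical.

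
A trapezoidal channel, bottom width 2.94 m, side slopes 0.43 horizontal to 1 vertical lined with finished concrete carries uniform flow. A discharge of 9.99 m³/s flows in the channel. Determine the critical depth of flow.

y_c = 1 m

At critical depth, Q² T / (g A³) = 1, i.e. A³/T = Q²/g = 9.99²/9.81 = 10.17.
At y = 1.1 m: A³/T = 13.62 — high.
At y = 0.827 m: A³/T = 5.545 — low.
At y = 1 m: A³/T = 10.07 — matches.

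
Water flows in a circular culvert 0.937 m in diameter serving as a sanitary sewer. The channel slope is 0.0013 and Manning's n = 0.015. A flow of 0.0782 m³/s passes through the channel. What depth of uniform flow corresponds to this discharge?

Manning's equation rearranged: A R^(2/3) = nQ / (1·√S) = 0.015 × 0.0782 / (√0.0013) = 0.03253.
At y = 0.283 m: A R^(2/3) = 0.05199 — high.
At y = 0.174 m: A R^(2/3) = 0.01974 — low.
At y = 0.223 m: A R^(2/3) = 0.03255 — ≈ 0.03253.

y_n = 0.223 m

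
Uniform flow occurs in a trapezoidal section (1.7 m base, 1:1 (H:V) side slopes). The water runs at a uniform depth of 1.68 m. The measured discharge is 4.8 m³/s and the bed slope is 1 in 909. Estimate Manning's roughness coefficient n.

With bottom width b = 1.7 m and side slope z = 1: A = (b + zy)y = (1.7 + 1×1.68)×1.68 = 5.678 m²; P = b + 2y√(1+z²) = 1.7 + 2×1.68×1.414 = 6.452 m.
Hydraulic radius R = A/P = 5.678/6.452 = 0.8801 m.
Rearranging Manning's equation: n = (1/Q) A R^(2/3) S^(1/2) = (1/4.8) × 5.678 × 0.8801^(2/3) × √0.0011 = 0.036.

n = 0.036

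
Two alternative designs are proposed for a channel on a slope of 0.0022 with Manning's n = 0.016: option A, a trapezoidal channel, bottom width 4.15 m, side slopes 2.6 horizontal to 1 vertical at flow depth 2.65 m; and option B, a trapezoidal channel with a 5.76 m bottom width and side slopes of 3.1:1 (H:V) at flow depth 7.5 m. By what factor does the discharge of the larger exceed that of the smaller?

14

Channel A: With bottom width b = 4.15 m and side slope z = 2.6: A = (b + zy)y = (4.15 + 2.6×2.65)×2.65 = 29.26 m²; P = b + 2y√(1+z²) = 4.15 + 2×2.65×2.786 = 18.91 m. Hydraulic radius R = A/P = 29.26/18.91 = 1.547 m. Q_A = (1/0.016)·29.26·1.547^(2/3)·√0.0022 = 114.7 m³/s.
Channel B: With bottom width b = 5.76 m and side slope z = 3.1: A = (b + zy)y = (5.76 + 3.1×7.5)×7.5 = 217.6 m²; P = b + 2y√(1+z²) = 5.76 + 2×7.5×3.257 = 54.62 m. Hydraulic radius R = A/P = 217.6/54.62 = 3.983 m. Q_B = (1/0.016)·217.6·3.983^(2/3)·√0.0022 = 1603 m³/s.
The larger discharge is 1603 m³/s and the smaller is 114.7 m³/s; the ratio is 14.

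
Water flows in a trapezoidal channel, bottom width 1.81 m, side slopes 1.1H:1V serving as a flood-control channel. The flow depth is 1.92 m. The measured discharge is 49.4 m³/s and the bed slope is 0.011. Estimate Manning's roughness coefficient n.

With bottom width b = 1.81 m and side slope z = 1.1: A = (b + zy)y = (1.81 + 1.1×1.92)×1.92 = 7.53 m²; P = b + 2y√(1+z²) = 1.81 + 2×1.92×1.487 = 7.519 m.
Hydraulic radius R = A/P = 7.53/7.519 = 1.002 m.
Rearranging Manning's equation: n = (1/Q) A R^(2/3) S^(1/2) = (1/49.4) × 7.53 × 1.002^(2/3) × √0.011 = 0.016.

n = 0.016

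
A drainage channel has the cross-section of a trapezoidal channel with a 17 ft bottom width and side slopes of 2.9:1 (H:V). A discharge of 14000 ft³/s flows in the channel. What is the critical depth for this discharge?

y_c = 14.4 ft

At critical depth, Q² T / (g A³) = 1, i.e. A³/T = Q²/g = 14000²/32.2 = 6087000.
Trying y = 12.1 ft: A³/T = 2872000 — low.
Trying y = 14.4 ft: A³/T = 6027000 — close enough.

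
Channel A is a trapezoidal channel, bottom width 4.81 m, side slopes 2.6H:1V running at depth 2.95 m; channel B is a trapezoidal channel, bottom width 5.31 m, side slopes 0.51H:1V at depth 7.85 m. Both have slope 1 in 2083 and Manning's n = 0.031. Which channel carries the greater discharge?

channel B

Channel A: With bottom width b = 4.81 m and side slope z = 2.6: A = (b + zy)y = (4.81 + 2.6×2.95)×2.95 = 36.82 m²; P = b + 2y√(1+z²) = 4.81 + 2×2.95×2.786 = 21.25 m. Hydraulic radius R = A/P = 36.82/21.25 = 1.733 m. Q_A = (1/0.031)·36.82·1.733^(2/3)·√0.0004801 = 37.54 m³/s.
Channel B: With bottom width b = 5.31 m and side slope z = 0.51: A = (b + zy)y = (5.31 + 0.51×7.85)×7.85 = 73.11 m²; P = b + 2y√(1+z²) = 5.31 + 2×7.85×1.123 = 22.93 m. Hydraulic radius R = A/P = 73.11/22.93 = 3.188 m. Q_B = (1/0.031)·73.11·3.188^(2/3)·√0.0004801 = 111.9 m³/s.
Q_A = 37.54 m³/s vs Q_B = 111.9 m³/s, so channel B carries more.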